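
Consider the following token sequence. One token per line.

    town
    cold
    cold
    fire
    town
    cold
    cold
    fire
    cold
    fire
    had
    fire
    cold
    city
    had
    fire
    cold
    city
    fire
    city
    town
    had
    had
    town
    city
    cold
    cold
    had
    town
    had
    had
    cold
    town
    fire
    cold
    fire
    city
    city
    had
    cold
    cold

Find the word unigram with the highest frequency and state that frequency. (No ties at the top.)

Unigram frequencies (highest first):
  cold: 13
  fire: 8
  had: 8
  town: 6
  city: 6

"cold", 13 times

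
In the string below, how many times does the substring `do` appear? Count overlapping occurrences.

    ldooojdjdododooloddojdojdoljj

Sliding a length-2 window over the 29 characters (28 positions):
  position 2–3: do
  position 9–10: do
  position 11–12: do
  position 13–14: do
  position 19–20: do
  position 22–23: do
  position 25–26: do

7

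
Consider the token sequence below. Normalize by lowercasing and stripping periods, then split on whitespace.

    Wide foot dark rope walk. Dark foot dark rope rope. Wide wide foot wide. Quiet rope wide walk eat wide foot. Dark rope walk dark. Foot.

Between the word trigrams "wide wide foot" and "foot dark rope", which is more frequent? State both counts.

"foot dark rope" (3 vs 1)

"wide wide foot": 1 occurrence
"foot dark rope": 3 occurrences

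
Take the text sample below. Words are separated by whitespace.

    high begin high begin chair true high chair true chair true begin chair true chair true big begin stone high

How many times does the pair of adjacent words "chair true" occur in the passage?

5

Scanning the 19 overlapping bigram windows for "chair true":
  position 5–6: chair true
  position 8–9: chair true
  position 10–11: chair true
  position 13–14: chair true
  position 15–16: chair true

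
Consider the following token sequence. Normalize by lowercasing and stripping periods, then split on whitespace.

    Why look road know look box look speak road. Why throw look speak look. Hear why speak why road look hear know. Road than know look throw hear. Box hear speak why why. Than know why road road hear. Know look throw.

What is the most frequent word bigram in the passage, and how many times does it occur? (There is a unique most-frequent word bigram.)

"know look", 3 times

Bigram frequencies (highest first):
  know look: 3
  look speak: 2
  look hear: 2
  speak why: 2
  why road: 2
  hear know: 2
  … (26 more, each ≤ 2)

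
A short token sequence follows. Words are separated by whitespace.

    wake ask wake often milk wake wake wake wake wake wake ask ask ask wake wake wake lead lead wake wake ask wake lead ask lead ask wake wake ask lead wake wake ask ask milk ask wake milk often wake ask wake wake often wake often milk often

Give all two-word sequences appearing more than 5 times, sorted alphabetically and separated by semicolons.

Bigram counts meeting the condition (more than 5 times):
  ask wake: 6
  wake ask: 6
  wake wake: 11

ask wake; wake ask; wake wake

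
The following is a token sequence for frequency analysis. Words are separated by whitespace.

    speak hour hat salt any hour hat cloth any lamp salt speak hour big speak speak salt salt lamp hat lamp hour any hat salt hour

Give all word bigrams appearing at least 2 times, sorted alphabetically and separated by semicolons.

Bigram counts meeting the condition (at least 2 times):
  hat salt: 2
  hour hat: 2
  speak hour: 2

hat salt; hour hat; speak hour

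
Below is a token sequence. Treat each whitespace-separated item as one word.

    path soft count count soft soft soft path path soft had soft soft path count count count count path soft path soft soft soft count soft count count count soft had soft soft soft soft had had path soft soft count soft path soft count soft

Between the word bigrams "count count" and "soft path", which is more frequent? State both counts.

"count count" (6 vs 4)

"count count": 6 occurrences
"soft path": 4 occurrences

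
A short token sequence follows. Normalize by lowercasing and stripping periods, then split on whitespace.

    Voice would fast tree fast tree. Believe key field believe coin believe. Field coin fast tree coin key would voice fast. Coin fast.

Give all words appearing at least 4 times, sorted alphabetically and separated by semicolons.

coin; fast

Unigram counts meeting the condition (at least 4 times):
  coin: 4
  fast: 5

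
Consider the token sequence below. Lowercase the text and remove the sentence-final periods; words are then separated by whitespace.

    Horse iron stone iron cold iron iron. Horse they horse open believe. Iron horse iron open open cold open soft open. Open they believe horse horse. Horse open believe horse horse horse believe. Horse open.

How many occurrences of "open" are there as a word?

8

Scanning the 35 tokens for "open":
  position 11: open
  position 16: open
  position 17: open
  position 19: open
  position 21: open
  position 22: open
  position 28: open
  position 35: open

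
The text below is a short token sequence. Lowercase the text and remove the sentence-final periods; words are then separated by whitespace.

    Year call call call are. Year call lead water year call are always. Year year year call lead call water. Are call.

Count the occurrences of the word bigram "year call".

Scanning the 21 overlapping bigram windows for "year call":
  position 1–2: year call
  position 6–7: year call
  position 10–11: year call
  position 16–17: year call

4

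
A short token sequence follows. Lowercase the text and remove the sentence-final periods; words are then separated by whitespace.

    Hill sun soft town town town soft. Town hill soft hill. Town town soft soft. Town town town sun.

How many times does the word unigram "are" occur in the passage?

0

Scanning the 19 tokens for "are":
  (none found)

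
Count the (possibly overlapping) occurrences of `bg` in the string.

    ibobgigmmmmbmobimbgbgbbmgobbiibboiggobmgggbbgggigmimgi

4

Sliding a length-2 window over the 54 characters (53 positions):
  position 4–5: bg
  position 18–19: bg
  position 20–21: bg
  position 44–45: bg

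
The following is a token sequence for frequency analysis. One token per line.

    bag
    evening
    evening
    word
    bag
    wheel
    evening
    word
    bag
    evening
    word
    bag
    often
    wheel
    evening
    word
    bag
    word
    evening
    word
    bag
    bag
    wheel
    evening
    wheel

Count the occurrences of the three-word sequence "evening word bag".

5

Scanning the 23 overlapping trigram windows for "evening word bag":
  position 3–5: evening word bag
  position 7–9: evening word bag
  position 10–12: evening word bag
  position 15–17: evening word bag
  position 19–21: evening word bag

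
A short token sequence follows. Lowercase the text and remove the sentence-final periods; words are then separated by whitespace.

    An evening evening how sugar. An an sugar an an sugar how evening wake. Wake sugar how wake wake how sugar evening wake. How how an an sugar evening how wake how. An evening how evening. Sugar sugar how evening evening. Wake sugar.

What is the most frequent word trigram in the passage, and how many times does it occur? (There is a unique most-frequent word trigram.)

"an an sugar", 3 times

Trigram frequencies (highest first):
  an an sugar: 3
  sugar an an: 2
  sugar how evening: 2
  an evening evening: 1
  evening evening how: 1
  evening how sugar: 1
  … (31 more, each ≤ 1)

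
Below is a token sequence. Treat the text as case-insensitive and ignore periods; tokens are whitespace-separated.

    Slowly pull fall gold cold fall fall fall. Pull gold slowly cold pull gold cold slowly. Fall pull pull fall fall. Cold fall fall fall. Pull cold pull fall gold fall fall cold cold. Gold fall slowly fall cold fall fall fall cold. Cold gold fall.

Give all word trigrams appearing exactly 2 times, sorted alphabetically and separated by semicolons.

Trigram counts meeting the condition (exactly 2 times):
  cold cold gold: 2
  cold gold fall: 2
  fall cold cold: 2
  fall cold fall: 2
  fall fall pull: 2
  pull fall gold: 2

cold cold gold; cold gold fall; fall cold cold; fall cold fall; fall fall pull; pull fall gold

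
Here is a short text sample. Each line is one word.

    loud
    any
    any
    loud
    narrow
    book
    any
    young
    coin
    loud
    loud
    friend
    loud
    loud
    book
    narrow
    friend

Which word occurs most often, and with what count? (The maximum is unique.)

"loud", 6 times

Unigram frequencies (highest first):
  loud: 6
  any: 3
  narrow: 2
  book: 2
  friend: 2
  young: 1
  … (1 more, each ≤ 1)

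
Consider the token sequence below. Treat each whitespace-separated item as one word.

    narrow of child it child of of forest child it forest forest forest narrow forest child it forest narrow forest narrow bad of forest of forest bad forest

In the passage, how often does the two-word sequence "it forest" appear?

Scanning the 27 overlapping bigram windows for "it forest":
  position 10–11: it forest
  position 17–18: it forest

2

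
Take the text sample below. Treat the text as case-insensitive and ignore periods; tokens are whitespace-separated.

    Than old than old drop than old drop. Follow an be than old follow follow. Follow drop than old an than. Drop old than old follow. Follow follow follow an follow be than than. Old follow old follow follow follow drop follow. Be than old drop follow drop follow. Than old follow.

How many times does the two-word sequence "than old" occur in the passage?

9

Scanning the 51 overlapping bigram windows for "than old":
  position 1–2: than old
  position 3–4: than old
  position 6–7: than old
  position 12–13: than old
  position 18–19: than old
  position 24–25: than old
  position 34–35: than old
  position 44–45: than old
  position 50–51: than old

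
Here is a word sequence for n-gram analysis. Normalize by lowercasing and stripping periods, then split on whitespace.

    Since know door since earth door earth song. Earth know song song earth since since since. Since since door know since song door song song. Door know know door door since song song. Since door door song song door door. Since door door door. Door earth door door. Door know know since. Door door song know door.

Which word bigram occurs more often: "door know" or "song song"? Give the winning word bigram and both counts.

"song song" (4 vs 3)

"door know": 3 occurrences
"song song": 4 occurrences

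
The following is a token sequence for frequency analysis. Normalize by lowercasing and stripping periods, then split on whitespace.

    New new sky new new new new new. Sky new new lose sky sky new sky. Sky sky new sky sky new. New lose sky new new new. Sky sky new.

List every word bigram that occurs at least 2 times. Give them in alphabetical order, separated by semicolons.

Bigram counts meeting the condition (at least 2 times):
  lose sky: 2
  new lose: 2
  new new: 9
  new sky: 5
  sky new: 7
  sky sky: 5

lose sky; new lose; new new; new sky; sky new; sky sky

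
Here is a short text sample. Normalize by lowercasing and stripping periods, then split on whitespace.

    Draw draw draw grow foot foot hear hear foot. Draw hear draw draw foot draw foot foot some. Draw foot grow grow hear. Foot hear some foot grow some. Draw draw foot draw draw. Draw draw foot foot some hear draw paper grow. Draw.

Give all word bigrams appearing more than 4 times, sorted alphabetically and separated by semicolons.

Bigram counts meeting the condition (more than 4 times):
  draw draw: 7
  draw foot: 5

draw draw; draw foot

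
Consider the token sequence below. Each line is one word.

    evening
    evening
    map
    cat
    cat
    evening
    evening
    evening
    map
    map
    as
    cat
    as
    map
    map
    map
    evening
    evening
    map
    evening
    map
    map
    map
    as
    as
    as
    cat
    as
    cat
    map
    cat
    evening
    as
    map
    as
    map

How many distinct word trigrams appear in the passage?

28

36 tokens → 34 trigram windows in total.
Repeated trigrams (each contributes count−1 duplicates):
  evening evening map: 3
  as cat as: 2
  evening map map: 2
  map map as: 2
  map map map: 2
6 duplicate windows → 34 − 6 = 28 distinct.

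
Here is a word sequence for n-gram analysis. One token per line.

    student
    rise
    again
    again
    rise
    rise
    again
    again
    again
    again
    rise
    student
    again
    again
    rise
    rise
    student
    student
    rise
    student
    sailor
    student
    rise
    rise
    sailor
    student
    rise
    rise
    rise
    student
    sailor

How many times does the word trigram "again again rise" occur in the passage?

3

Scanning the 29 overlapping trigram windows for "again again rise":
  position 3–5: again again rise
  position 9–11: again again rise
  position 13–15: again again rise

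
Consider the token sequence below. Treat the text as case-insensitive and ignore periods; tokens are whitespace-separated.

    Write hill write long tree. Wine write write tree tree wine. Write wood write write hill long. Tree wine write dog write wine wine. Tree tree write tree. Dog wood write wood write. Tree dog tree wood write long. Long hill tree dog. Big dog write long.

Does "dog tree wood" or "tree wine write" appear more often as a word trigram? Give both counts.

"tree wine write" (3 vs 1)

"dog tree wood": 1 occurrence
"tree wine write": 3 occurrences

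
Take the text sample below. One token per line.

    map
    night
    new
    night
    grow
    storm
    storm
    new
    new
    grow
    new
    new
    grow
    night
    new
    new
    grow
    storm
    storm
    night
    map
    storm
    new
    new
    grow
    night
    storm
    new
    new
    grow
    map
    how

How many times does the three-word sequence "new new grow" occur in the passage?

5

Scanning the 30 overlapping trigram windows for "new new grow":
  position 8–10: new new grow
  position 11–13: new new grow
  position 15–17: new new grow
  position 23–25: new new grow
  position 28–30: new new grow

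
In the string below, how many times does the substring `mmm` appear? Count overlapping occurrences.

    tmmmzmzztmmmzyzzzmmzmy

2

Sliding a length-3 window over the 22 characters (20 positions):
  position 2–4: mmm
  position 10–12: mmm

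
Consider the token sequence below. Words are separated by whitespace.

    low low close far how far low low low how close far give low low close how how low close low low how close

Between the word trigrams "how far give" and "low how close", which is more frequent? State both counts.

"low how close" (2 vs 0)

"how far give": 0 occurrences
"low how close": 2 occurrences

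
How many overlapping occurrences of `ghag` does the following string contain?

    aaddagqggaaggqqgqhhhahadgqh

Sliding a length-4 window over the 27 characters (24 positions):
  (no match at any position)

0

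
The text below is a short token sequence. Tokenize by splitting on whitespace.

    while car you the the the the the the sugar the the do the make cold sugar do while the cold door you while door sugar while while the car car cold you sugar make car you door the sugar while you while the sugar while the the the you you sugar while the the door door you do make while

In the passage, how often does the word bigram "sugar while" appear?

Scanning the 60 overlapping bigram windows for "sugar while":
  position 26–27: sugar while
  position 40–41: sugar while
  position 45–46: sugar while
  position 52–53: sugar while

4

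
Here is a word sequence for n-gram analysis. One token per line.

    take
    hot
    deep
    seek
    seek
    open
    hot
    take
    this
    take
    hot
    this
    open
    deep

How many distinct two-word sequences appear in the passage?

12

14 tokens → 13 bigram windows in total.
Repeated bigrams (each contributes count−1 duplicates):
  take hot: 2
1 duplicate windows → 13 − 1 = 12 distinct.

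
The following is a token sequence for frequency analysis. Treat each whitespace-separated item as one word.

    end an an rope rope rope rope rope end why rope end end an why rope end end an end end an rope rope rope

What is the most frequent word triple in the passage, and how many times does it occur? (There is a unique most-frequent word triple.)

Trigram frequencies (highest first):
  rope rope rope: 4
  end end an: 3
  an rope rope: 2
  why rope end: 2
  rope end end: 2
  end an an: 1
  … (9 more, each ≤ 1)

"rope rope rope", 4 times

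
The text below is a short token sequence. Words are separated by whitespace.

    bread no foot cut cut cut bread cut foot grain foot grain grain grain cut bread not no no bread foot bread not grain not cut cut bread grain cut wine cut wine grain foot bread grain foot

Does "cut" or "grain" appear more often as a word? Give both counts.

"cut": 9 occurrences
"grain": 8 occurrences

"cut" (9 vs 8)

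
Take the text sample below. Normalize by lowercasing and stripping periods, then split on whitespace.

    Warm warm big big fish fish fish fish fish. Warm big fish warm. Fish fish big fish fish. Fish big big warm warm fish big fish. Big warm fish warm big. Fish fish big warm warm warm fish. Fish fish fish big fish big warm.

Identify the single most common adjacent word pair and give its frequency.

"fish fish", 11 times

Bigram frequencies (highest first):
  fish fish: 11
  fish big: 7
  big fish: 6
  warm warm: 4
  warm fish: 4
  big warm: 4
  … (3 more, each ≤ 3)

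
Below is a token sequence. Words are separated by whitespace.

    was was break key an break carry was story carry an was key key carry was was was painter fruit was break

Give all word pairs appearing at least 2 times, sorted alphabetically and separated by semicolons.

carry was; was break; was was

Bigram counts meeting the condition (at least 2 times):
  carry was: 2
  was break: 2
  was was: 3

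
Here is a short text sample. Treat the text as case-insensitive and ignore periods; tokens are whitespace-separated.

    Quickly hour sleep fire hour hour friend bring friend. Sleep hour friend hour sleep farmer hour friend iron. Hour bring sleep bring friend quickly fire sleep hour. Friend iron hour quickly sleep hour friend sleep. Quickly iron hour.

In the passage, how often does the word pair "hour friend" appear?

5

Scanning the 37 overlapping bigram windows for "hour friend":
  position 6–7: hour friend
  position 11–12: hour friend
  position 16–17: hour friend
  position 27–28: hour friend
  position 33–34: hour friend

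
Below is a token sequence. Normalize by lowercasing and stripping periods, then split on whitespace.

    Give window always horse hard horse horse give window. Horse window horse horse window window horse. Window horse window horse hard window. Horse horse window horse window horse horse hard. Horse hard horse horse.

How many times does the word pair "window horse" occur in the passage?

8

Scanning the 33 overlapping bigram windows for "window horse":
  position 9–10: window horse
  position 11–12: window horse
  position 15–16: window horse
  position 17–18: window horse
  position 19–20: window horse
  position 22–23: window horse
  position 25–26: window horse
  position 27–28: window horse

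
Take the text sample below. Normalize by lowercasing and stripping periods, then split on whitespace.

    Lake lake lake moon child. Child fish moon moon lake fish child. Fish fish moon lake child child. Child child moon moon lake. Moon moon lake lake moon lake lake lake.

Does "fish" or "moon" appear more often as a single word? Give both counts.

"moon" (9 vs 4)

"fish": 4 occurrences
"moon": 9 occurrences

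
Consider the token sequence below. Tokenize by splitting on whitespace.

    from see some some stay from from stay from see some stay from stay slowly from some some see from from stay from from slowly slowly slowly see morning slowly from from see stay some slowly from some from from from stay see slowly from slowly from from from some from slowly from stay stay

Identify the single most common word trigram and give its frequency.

"from from stay", 3 times

Trigram frequencies (highest first):
  from from stay: 3
  from see some: 2
  some stay from: 2
  stay from from: 2
  from stay from: 2
  slowly from some: 2
  … (36 more, each ≤ 2)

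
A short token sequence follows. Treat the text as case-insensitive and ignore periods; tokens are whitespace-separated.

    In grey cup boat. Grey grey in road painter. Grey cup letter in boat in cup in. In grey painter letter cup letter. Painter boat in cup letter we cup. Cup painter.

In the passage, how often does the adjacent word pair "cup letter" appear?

Scanning the 31 overlapping bigram windows for "cup letter":
  position 11–12: cup letter
  position 22–23: cup letter
  position 27–28: cup letter

3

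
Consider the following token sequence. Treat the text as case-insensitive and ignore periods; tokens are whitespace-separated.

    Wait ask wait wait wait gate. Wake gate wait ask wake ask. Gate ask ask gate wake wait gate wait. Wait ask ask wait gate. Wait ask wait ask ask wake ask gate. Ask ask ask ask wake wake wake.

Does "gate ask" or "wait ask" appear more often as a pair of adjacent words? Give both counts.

"gate ask": 2 occurrences
"wait ask": 5 occurrences

"wait ask" (5 vs 2)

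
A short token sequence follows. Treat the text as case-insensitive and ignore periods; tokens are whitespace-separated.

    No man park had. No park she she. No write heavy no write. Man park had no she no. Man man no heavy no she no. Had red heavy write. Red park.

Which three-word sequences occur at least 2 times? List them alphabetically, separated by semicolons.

Trigram counts meeting the condition (at least 2 times):
  man park had: 2
  no she no: 2
  park had no: 2

man park had; no she no; park had no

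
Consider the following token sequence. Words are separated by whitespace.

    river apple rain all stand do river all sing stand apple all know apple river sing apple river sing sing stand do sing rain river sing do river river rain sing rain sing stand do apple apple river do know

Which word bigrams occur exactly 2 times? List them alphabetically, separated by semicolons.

do river; rain sing; sing rain

Bigram counts meeting the condition (exactly 2 times):
  do river: 2
  rain sing: 2
  sing rain: 2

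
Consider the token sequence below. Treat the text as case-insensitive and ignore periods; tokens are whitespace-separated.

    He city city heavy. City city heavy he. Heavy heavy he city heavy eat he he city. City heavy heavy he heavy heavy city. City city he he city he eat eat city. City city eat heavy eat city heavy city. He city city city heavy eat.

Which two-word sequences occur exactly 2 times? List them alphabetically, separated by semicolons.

eat city; he he; he heavy

Bigram counts meeting the condition (exactly 2 times):
  eat city: 2
  he he: 2
  he heavy: 2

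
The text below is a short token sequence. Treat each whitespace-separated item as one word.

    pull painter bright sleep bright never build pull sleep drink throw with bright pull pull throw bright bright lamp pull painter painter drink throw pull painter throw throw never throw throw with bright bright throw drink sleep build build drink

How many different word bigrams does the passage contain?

32

40 tokens → 39 bigram windows in total.
Repeated bigrams (each contributes count−1 duplicates):
  pull painter: 3
  bright bright: 2
  drink throw: 2
  throw throw: 2
  throw with: 2
  with bright: 2
7 duplicate windows → 39 − 7 = 32 distinct.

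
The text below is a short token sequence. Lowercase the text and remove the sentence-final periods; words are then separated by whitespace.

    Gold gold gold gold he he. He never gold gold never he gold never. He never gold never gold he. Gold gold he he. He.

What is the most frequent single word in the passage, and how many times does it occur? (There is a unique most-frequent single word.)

Unigram frequencies (highest first):
  gold: 11
  he: 9
  never: 5

"gold", 11 times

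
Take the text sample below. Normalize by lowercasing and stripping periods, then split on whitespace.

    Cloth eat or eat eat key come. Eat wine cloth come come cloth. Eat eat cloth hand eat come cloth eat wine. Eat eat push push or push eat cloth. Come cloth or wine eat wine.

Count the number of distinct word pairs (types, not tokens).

24

36 tokens → 35 bigram windows in total.
Repeated bigrams (each contributes count−1 duplicates):
  cloth eat: 3
  come cloth: 3
  eat eat: 3
  eat wine: 3
  cloth come: 2
  eat cloth: 2
  wine eat: 2
11 duplicate windows → 35 − 11 = 24 distinct.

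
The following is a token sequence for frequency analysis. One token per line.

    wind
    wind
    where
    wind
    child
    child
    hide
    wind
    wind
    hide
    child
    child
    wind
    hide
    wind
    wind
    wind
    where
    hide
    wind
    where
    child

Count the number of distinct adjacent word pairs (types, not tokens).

22 tokens → 21 bigram windows in total.
Repeated bigrams (each contributes count−1 duplicates):
  wind wind: 4
  hide wind: 3
  wind where: 3
  child child: 2
  wind hide: 2
9 duplicate windows → 21 − 9 = 12 distinct.

12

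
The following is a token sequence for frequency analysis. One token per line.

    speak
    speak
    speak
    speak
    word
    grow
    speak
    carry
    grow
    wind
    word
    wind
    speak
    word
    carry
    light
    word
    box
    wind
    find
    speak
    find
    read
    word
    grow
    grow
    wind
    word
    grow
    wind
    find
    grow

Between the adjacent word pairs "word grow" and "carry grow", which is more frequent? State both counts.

"word grow" (3 vs 1)

"word grow": 3 occurrences
"carry grow": 1 occurrence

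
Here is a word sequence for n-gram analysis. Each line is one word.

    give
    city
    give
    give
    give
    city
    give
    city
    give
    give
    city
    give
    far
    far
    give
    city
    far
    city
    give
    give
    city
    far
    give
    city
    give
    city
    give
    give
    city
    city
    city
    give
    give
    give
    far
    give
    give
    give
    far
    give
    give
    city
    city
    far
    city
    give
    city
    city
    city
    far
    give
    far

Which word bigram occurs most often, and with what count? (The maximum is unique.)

Bigram frequencies (highest first):
  give city: 11
  give give: 10
  city give: 9
  far give: 5
  city city: 5
  give far: 4
  … (3 more, each ≤ 4)

"give city", 11 times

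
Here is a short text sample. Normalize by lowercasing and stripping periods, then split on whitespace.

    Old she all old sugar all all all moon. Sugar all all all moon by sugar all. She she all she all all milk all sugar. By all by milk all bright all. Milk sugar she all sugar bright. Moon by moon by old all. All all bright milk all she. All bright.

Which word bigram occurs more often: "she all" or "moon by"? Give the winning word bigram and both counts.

"she all" (5 vs 3)

"she all": 5 occurrences
"moon by": 3 occurrences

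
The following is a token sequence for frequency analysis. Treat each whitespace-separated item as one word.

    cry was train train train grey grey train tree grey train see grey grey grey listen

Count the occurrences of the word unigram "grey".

6

Scanning the 16 tokens for "grey":
  position 6: grey
  position 7: grey
  position 10: grey
  position 13: grey
  position 14: grey
  position 15: grey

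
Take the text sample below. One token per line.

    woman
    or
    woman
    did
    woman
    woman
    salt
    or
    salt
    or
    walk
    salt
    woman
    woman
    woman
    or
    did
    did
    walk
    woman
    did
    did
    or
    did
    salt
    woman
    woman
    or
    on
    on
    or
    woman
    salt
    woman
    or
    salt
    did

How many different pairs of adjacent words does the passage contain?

21

37 tokens → 36 bigram windows in total.
Repeated bigrams (each contributes count−1 duplicates):
  woman or: 4
  woman woman: 4
  salt woman: 3
  did did: 2
  or did: 2
  or salt: 2
  or woman: 2
  salt or: 2
  … (2 more repeated)
15 duplicate windows → 36 − 15 = 21 distinct.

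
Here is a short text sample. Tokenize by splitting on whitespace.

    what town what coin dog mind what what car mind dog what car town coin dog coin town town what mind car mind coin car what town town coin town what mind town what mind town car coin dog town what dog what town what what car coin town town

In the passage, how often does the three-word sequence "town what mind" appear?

3

Scanning the 48 overlapping trigram windows for "town what mind":
  position 19–21: town what mind
  position 30–32: town what mind
  position 33–35: town what mind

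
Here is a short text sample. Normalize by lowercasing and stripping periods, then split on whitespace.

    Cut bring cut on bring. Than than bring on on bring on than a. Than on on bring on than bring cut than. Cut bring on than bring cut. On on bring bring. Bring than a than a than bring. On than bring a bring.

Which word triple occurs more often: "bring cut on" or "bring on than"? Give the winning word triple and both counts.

"bring on than" (4 vs 2)

"bring cut on": 2 occurrences
"bring on than": 4 occurrences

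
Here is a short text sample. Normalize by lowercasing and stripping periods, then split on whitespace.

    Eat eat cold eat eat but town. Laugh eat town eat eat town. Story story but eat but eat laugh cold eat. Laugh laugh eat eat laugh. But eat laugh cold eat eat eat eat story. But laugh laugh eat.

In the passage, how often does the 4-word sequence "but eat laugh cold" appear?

2

Scanning the 37 overlapping 4-gram windows for "but eat laugh cold":
  position 18–21: but eat laugh cold
  position 28–31: but eat laugh cold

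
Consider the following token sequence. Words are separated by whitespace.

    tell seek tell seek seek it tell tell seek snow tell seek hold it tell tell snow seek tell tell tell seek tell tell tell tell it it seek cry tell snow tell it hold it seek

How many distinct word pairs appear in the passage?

37 tokens → 36 bigram windows in total.
Repeated bigrams (each contributes count−1 duplicates):
  tell tell: 7
  tell seek: 5
  seek tell: 3
  hold it: 2
  it seek: 2
  it tell: 2
  snow tell: 2
  tell it: 2
  … (1 more repeated)
18 duplicate windows → 36 − 18 = 18 distinct.

18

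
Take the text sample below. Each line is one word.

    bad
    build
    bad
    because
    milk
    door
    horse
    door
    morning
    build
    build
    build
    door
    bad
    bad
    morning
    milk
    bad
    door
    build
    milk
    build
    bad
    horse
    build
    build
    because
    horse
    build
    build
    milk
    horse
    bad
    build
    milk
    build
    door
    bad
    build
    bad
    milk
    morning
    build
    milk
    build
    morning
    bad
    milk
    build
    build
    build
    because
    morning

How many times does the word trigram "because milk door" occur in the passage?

Scanning the 51 overlapping trigram windows for "because milk door":
  position 4–6: because milk door

1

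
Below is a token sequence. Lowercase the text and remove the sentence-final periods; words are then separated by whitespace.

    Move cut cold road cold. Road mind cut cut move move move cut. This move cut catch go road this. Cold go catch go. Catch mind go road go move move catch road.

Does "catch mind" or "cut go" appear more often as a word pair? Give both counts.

"catch mind" (1 vs 0)

"catch mind": 1 occurrence
"cut go": 0 occurrences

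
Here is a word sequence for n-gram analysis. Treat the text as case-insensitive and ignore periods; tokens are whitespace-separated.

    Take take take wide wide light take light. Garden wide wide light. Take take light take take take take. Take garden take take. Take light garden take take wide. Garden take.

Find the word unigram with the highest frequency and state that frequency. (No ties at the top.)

Unigram frequencies (highest first):
  take: 17
  wide: 5
  light: 5
  garden: 4

"take", 17 times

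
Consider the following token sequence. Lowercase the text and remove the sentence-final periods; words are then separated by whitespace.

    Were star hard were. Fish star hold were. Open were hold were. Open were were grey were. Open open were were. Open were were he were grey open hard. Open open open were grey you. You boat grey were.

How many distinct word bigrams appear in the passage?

23

39 tokens → 38 bigram windows in total.
Repeated bigrams (each contributes count−1 duplicates):
  open were: 5
  were open: 4
  open open: 3
  were grey: 3
  were were: 3
  grey were: 2
  hold were: 2
15 duplicate windows → 38 − 15 = 23 distinct.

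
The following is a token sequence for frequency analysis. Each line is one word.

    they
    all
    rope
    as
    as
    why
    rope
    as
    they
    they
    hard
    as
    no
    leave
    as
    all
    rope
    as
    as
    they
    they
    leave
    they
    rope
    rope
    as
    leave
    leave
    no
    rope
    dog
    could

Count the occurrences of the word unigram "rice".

0

Scanning the 32 tokens for "rice":
  (none found)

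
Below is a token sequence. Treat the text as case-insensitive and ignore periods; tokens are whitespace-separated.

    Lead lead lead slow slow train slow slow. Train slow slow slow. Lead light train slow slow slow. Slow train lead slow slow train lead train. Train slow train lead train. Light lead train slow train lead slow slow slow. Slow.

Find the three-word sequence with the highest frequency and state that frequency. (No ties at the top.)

"slow slow slow", 5 times

Trigram frequencies (highest first):
  slow slow slow: 5
  slow slow train: 4
  slow train lead: 4
  lead slow slow: 3
  train slow slow: 3
  slow train slow: 2
  … (15 more, each ≤ 2)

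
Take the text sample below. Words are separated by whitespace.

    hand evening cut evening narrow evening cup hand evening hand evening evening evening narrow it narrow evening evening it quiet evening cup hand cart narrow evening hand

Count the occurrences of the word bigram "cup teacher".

Scanning the 26 overlapping bigram windows for "cup teacher":
  (none found)

0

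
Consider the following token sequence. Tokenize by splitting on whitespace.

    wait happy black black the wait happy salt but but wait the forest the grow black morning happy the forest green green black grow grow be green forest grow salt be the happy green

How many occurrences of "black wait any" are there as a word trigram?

0

Scanning the 32 overlapping trigram windows for "black wait any":
  (none found)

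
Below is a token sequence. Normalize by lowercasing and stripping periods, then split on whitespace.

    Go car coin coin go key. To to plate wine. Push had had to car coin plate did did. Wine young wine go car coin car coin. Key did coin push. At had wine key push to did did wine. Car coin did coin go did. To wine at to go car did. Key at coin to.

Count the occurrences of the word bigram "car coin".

Scanning the 56 overlapping bigram windows for "car coin":
  position 2–3: car coin
  position 15–16: car coin
  position 24–25: car coin
  position 26–27: car coin
  position 41–42: car coin

5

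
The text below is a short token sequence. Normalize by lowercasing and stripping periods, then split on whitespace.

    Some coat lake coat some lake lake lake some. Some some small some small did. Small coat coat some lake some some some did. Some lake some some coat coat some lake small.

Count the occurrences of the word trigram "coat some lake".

Scanning the 31 overlapping trigram windows for "coat some lake":
  position 4–6: coat some lake
  position 18–20: coat some lake
  position 30–32: coat some lake

3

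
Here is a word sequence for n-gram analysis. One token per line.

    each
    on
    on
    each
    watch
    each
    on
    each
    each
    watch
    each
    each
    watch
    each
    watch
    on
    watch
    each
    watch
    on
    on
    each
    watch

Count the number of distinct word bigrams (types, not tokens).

8

23 tokens → 22 bigram windows in total.
Repeated bigrams (each contributes count−1 duplicates):
  each watch: 6
  watch each: 4
  on each: 3
  each each: 2
  each on: 2
  on on: 2
  watch on: 2
14 duplicate windows → 22 − 14 = 8 distinct.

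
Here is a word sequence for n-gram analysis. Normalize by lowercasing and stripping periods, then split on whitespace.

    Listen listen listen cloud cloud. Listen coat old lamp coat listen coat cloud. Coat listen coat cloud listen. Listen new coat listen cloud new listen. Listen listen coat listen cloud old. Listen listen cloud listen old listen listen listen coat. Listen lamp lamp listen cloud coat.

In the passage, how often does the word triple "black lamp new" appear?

0

Scanning the 44 overlapping trigram windows for "black lamp new":
  (none found)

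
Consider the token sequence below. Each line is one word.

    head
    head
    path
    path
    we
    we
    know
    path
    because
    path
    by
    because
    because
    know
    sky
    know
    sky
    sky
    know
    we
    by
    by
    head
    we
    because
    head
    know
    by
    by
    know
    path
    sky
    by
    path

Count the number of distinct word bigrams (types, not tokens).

29

34 tokens → 33 bigram windows in total.
Repeated bigrams (each contributes count−1 duplicates):
  by by: 2
  know path: 2
  know sky: 2
  sky know: 2
4 duplicate windows → 33 − 4 = 29 distinct.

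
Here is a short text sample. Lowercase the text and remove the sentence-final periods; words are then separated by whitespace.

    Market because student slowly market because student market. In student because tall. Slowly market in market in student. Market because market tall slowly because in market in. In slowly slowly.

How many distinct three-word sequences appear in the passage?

30 tokens → 28 trigram windows in total.
Repeated trigrams (each contributes count−1 duplicates):
  in market in: 2
  market because student: 2
  market in student: 2
3 duplicate windows → 28 − 3 = 25 distinct.

25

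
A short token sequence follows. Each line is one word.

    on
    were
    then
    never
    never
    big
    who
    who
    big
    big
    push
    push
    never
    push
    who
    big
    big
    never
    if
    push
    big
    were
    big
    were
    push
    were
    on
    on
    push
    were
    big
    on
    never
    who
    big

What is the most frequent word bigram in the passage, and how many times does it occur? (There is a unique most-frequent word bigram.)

"who big", 3 times

Bigram frequencies (highest first):
  who big: 3
  big big: 2
  big were: 2
  were big: 2
  push were: 2
  on were: 1
  … (22 more, each ≤ 1)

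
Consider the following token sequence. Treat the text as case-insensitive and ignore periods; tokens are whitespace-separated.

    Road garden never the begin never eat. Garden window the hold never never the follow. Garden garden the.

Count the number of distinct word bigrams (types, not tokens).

16

18 tokens → 17 bigram windows in total.
Repeated bigrams (each contributes count−1 duplicates):
  never the: 2
1 duplicate windows → 17 − 1 = 16 distinct.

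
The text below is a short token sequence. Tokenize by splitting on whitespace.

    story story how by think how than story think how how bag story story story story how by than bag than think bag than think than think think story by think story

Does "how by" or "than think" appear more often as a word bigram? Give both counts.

"how by": 2 occurrences
"than think": 3 occurrences

"than think" (3 vs 2)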